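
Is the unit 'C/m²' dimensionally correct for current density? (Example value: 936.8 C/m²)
No

current density has SI base units: A / m^2
C/m² does NOT reduce to A / m^2; a valid unit for current density would be e.g. A/m².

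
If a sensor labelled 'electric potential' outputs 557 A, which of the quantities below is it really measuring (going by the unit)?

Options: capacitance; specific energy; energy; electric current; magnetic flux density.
electric current

electric potential should have units dimensionally equivalent to kg * m^2 / (A * s^3) (e.g. V).
The given unit 'A' reduces to A. Of the listed options, that is the dimensionality of electric current.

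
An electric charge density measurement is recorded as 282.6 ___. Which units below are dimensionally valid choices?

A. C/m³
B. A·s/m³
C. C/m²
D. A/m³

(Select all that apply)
A, B

electric charge density has SI base units: A * s / m^3

Checking each option against A * s / m^3:
  A. C/m³: ✓ matches
  B. A·s/m³: ✓ matches
  C. C/m²: ✗ does not match
  D. A/m³: ✗ does not match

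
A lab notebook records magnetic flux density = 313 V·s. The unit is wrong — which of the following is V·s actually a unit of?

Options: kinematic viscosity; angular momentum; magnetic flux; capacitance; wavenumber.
magnetic flux

magnetic flux density should have units dimensionally equivalent to kg / (A * s^2) (e.g. T).
The given unit 'V·s' reduces to kg * m^2 / (A * s^2). Of the listed options, that is the dimensionality of magnetic flux.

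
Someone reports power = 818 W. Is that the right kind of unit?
Yes

power has SI base units: kg * m^2 / s^3
W reduces to the same SI base units, so it is a valid unit for power.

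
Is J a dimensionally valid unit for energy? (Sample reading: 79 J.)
Yes

energy has SI base units: kg * m^2 / s^2
J reduces to the same SI base units, so it is a valid unit for energy.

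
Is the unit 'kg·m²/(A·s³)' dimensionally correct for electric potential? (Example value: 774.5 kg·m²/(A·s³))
Yes

electric potential has SI base units: kg * m^2 / (A * s^3)
kg·m²/(A·s³) reduces to the same SI base units, so it is a valid unit for electric potential.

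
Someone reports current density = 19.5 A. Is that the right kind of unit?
No

current density has SI base units: A / m^2
A does NOT reduce to A / m^2; a valid unit for current density would be e.g. A/m².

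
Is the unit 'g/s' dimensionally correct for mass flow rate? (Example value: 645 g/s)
Yes

mass flow rate has SI base units: kg / s
g/s reduces to the same SI base units, so it is a valid unit for mass flow rate.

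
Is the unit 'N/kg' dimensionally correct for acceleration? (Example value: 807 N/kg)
Yes

acceleration has SI base units: m / s^2
N/kg reduces to the same SI base units, so it is a valid unit for acceleration.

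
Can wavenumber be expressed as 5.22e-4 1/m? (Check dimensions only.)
Yes

wavenumber has SI base units: 1 / m
1/m reduces to the same SI base units, so it is a valid unit for wavenumber.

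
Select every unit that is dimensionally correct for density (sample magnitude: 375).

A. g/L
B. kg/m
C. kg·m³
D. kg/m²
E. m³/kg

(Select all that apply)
A

density has SI base units: kg / m^3

Checking each option against kg / m^3:
  A. g/L: ✓ matches
  B. kg/m: ✗ does not match
  C. kg·m³: ✗ does not match
  D. kg/m²: ✗ does not match
  E. m³/kg: ✗ does not match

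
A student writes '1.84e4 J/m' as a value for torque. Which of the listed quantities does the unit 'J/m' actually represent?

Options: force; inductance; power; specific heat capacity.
force

torque should have units dimensionally equivalent to kg * m^2 / s^2 (e.g. N·m).
The given unit 'J/m' reduces to kg * m / s^2. Of the listed options, that is the dimensionality of force.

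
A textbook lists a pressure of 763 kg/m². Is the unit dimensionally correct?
No

pressure has SI base units: kg / (m * s^2)
kg/m² does NOT reduce to kg / (m * s^2); a valid unit for pressure would be e.g. Pa.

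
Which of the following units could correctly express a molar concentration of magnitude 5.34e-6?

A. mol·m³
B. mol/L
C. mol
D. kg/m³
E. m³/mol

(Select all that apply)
B

molar concentration has SI base units: mol / m^3

Checking each option against mol / m^3:
  A. mol·m³: ✗ does not match
  B. mol/L: ✓ matches
  C. mol: ✗ does not match
  D. kg/m³: ✗ does not match
  E. m³/mol: ✗ does not match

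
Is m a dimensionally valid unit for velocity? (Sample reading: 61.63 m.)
No

velocity has SI base units: m / s
m does NOT reduce to m / s; a valid unit for velocity would be e.g. m/s.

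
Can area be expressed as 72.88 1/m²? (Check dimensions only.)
No

area has SI base units: m^2
1/m² does NOT reduce to m^2; a valid unit for area would be e.g. m².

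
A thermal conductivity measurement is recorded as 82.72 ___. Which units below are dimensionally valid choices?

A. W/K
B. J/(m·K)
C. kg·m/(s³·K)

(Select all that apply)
C

thermal conductivity has SI base units: kg * m / (s^3 * K)

Checking each option against kg * m / (s^3 * K):
  A. W/K: ✗ does not match
  B. J/(m·K): ✗ does not match
  C. kg·m/(s³·K): ✓ matches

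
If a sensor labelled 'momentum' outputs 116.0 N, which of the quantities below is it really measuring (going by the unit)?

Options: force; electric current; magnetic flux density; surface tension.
force

momentum should have units dimensionally equivalent to kg * m / s (e.g. kg·m/s).
The given unit 'N' reduces to kg * m / s^2. Of the listed options, that is the dimensionality of force.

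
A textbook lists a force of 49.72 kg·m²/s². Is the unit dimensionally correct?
No

force has SI base units: kg * m / s^2
kg·m²/s² does NOT reduce to kg * m / s^2; a valid unit for force would be e.g. N.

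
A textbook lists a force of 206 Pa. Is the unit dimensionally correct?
No

force has SI base units: kg * m / s^2
Pa does NOT reduce to kg * m / s^2; a valid unit for force would be e.g. N.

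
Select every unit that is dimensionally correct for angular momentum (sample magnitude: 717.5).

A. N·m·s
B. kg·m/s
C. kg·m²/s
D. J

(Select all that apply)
A, C

angular momentum has SI base units: kg * m^2 / s

Checking each option against kg * m^2 / s:
  A. N·m·s: ✓ matches
  B. kg·m/s: ✗ does not match
  C. kg·m²/s: ✓ matches
  D. J: ✗ does not match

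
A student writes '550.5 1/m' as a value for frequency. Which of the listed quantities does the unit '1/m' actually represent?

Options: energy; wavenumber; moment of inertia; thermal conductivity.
wavenumber

frequency should have units dimensionally equivalent to 1 / s (e.g. Hz).
The given unit '1/m' reduces to 1 / m. Of the listed options, that is the dimensionality of wavenumber.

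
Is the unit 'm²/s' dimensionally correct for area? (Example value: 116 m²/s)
No

area has SI base units: m^2
m²/s does NOT reduce to m^2; a valid unit for area would be e.g. m².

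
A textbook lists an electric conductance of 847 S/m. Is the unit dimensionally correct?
No

electric conductance has SI base units: A^2 * s^3 / (kg * m^2)
S/m does NOT reduce to A^2 * s^3 / (kg * m^2); a valid unit for electric conductance would be e.g. S.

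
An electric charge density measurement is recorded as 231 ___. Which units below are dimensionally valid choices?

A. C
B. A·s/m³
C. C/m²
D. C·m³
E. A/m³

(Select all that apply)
B

electric charge density has SI base units: A * s / m^3

Checking each option against A * s / m^3:
  A. C: ✗ does not match
  B. A·s/m³: ✓ matches
  C. C/m²: ✗ does not match
  D. C·m³: ✗ does not match
  E. A/m³: ✗ does not match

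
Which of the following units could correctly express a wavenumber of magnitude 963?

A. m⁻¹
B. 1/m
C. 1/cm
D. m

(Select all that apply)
A, B, C

wavenumber has SI base units: 1 / m

Checking each option against 1 / m:
  A. m⁻¹: ✓ matches
  B. 1/m: ✓ matches
  C. 1/cm: ✓ matches
  D. m: ✗ does not match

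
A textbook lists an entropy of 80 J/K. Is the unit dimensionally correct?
Yes

entropy has SI base units: kg * m^2 / (s^2 * K)
J/K reduces to the same SI base units, so it is a valid unit for entropy.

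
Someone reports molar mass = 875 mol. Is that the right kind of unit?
No

molar mass has SI base units: kg / mol
mol does NOT reduce to kg / mol; a valid unit for molar mass would be e.g. kg/mol.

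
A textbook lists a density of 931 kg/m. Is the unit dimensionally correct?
No

density has SI base units: kg / m^3
kg/m does NOT reduce to kg / m^3; a valid unit for density would be e.g. kg/m³.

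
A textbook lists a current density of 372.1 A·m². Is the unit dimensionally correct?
No

current density has SI base units: A / m^2
A·m² does NOT reduce to A / m^2; a valid unit for current density would be e.g. A/m².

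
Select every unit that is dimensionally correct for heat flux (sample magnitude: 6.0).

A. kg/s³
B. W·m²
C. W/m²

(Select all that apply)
A, C

heat flux has SI base units: kg / s^3

Checking each option against kg / s^3:
  A. kg/s³: ✓ matches
  B. W·m²: ✗ does not match
  C. W/m²: ✓ matches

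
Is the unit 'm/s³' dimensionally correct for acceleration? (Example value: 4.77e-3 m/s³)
No

acceleration has SI base units: m / s^2
m/s³ does NOT reduce to m / s^2; a valid unit for acceleration would be e.g. m/s².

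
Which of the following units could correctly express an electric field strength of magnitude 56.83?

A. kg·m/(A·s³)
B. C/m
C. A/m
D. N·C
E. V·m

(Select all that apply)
A

electric field strength has SI base units: kg * m / (A * s^3)

Checking each option against kg * m / (A * s^3):
  A. kg·m/(A·s³): ✓ matches
  B. C/m: ✗ does not match
  C. A/m: ✗ does not match
  D. N·C: ✗ does not match
  E. V·m: ✗ does not match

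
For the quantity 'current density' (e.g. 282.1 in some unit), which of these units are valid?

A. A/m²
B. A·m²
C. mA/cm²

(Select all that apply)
A, C

current density has SI base units: A / m^2

Checking each option against A / m^2:
  A. A/m²: ✓ matches
  B. A·m²: ✗ does not match
  C. mA/cm²: ✓ matches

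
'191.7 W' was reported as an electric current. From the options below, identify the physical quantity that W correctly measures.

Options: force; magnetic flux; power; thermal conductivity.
power

electric current should have units dimensionally equivalent to A (e.g. A).
The given unit 'W' reduces to kg * m^2 / s^3. Of the listed options, that is the dimensionality of power.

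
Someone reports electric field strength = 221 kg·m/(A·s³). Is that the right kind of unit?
Yes

electric field strength has SI base units: kg * m / (A * s^3)
kg·m/(A·s³) reduces to the same SI base units, so it is a valid unit for electric field strength.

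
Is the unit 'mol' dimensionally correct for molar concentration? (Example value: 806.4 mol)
No

molar concentration has SI base units: mol / m^3
mol does NOT reduce to mol / m^3; a valid unit for molar concentration would be e.g. mol/m³.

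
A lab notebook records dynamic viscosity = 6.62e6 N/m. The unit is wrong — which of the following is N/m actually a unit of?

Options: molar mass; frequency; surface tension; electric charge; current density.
surface tension

dynamic viscosity should have units dimensionally equivalent to kg / (m * s) (e.g. Pa·s).
The given unit 'N/m' reduces to kg / s^2. Of the listed options, that is the dimensionality of surface tension.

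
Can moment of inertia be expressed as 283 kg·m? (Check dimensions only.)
No

moment of inertia has SI base units: kg * m^2
kg·m does NOT reduce to kg * m^2; a valid unit for moment of inertia would be e.g. kg·m².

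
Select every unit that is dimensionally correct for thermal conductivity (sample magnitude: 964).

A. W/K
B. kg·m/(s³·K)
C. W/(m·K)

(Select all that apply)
B, C

thermal conductivity has SI base units: kg * m / (s^3 * K)

Checking each option against kg * m / (s^3 * K):
  A. W/K: ✗ does not match
  B. kg·m/(s³·K): ✓ matches
  C. W/(m·K): ✓ matches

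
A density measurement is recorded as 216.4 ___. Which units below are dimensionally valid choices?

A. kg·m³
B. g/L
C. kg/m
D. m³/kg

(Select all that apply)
B

density has SI base units: kg / m^3

Checking each option against kg / m^3:
  A. kg·m³: ✗ does not match
  B. g/L: ✓ matches
  C. kg/m: ✗ does not match
  D. m³/kg: ✗ does not match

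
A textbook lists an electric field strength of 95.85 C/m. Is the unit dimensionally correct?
No

electric field strength has SI base units: kg * m / (A * s^3)
C/m does NOT reduce to kg * m / (A * s^3); a valid unit for electric field strength would be e.g. V/m.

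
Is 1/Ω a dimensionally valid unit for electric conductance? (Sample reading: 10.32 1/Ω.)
Yes

electric conductance has SI base units: A^2 * s^3 / (kg * m^2)
1/Ω reduces to the same SI base units, so it is a valid unit for electric conductance.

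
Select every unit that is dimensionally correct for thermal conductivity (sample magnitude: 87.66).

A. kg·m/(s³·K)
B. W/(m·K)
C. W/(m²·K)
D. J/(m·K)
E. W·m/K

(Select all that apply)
A, B

thermal conductivity has SI base units: kg * m / (s^3 * K)

Checking each option against kg * m / (s^3 * K):
  A. kg·m/(s³·K): ✓ matches
  B. W/(m·K): ✓ matches
  C. W/(m²·K): ✗ does not match
  D. J/(m·K): ✗ does not match
  E. W·m/K: ✗ does not match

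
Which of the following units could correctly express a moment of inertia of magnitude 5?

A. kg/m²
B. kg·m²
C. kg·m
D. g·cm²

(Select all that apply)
B, D

moment of inertia has SI base units: kg * m^2

Checking each option against kg * m^2:
  A. kg/m²: ✗ does not match
  B. kg·m²: ✓ matches
  C. kg·m: ✗ does not match
  D. g·cm²: ✓ matches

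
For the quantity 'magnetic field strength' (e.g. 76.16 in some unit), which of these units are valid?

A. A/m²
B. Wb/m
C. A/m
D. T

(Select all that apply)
C

magnetic field strength has SI base units: A / m

Checking each option against A / m:
  A. A/m²: ✗ does not match
  B. Wb/m: ✗ does not match
  C. A/m: ✓ matches
  D. T: ✗ does not match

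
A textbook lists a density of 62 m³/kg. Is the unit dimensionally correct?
No

density has SI base units: kg / m^3
m³/kg does NOT reduce to kg / m^3; a valid unit for density would be e.g. kg/m³.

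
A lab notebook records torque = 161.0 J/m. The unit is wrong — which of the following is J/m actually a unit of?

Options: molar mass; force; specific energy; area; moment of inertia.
force

torque should have units dimensionally equivalent to kg * m^2 / s^2 (e.g. N·m).
The given unit 'J/m' reduces to kg * m / s^2. Of the listed options, that is the dimensionality of force.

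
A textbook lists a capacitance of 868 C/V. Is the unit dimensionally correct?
Yes

capacitance has SI base units: A^2 * s^4 / (kg * m^2)
C/V reduces to the same SI base units, so it is a valid unit for capacitance.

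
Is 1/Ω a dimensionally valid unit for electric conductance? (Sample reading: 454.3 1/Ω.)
Yes

electric conductance has SI base units: A^2 * s^3 / (kg * m^2)
1/Ω reduces to the same SI base units, so it is a valid unit for electric conductance.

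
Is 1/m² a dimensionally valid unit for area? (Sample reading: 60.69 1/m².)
No

area has SI base units: m^2
1/m² does NOT reduce to m^2; a valid unit for area would be e.g. m².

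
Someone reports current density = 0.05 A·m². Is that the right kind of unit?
No

current density has SI base units: A / m^2
A·m² does NOT reduce to A / m^2; a valid unit for current density would be e.g. A/m².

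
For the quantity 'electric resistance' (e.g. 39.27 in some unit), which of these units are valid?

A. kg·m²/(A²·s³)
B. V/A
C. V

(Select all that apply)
A, B

electric resistance has SI base units: kg * m^2 / (A^2 * s^3)

Checking each option against kg * m^2 / (A^2 * s^3):
  A. kg·m²/(A²·s³): ✓ matches
  B. V/A: ✓ matches
  C. V: ✗ does not match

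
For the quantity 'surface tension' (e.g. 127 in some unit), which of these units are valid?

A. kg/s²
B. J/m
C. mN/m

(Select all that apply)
A, C

surface tension has SI base units: kg / s^2

Checking each option against kg / s^2:
  A. kg/s²: ✓ matches
  B. J/m: ✗ does not match
  C. mN/m: ✓ matches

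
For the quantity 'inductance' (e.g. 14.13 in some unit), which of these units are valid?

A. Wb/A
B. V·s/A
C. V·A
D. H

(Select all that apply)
A, B, D

inductance has SI base units: kg * m^2 / (A^2 * s^2)

Checking each option against kg * m^2 / (A^2 * s^2):
  A. Wb/A: ✓ matches
  B. V·s/A: ✓ matches
  C. V·A: ✗ does not match
  D. H: ✓ matches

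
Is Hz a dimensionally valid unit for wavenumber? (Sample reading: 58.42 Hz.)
No

wavenumber has SI base units: 1 / m
Hz does NOT reduce to 1 / m; a valid unit for wavenumber would be e.g. 1/m.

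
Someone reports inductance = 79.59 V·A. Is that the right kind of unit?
No

inductance has SI base units: kg * m^2 / (A^2 * s^2)
V·A does NOT reduce to kg * m^2 / (A^2 * s^2); a valid unit for inductance would be e.g. H.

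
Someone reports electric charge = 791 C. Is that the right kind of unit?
Yes

electric charge has SI base units: A * s
C reduces to the same SI base units, so it is a valid unit for electric charge.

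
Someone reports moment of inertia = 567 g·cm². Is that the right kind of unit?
Yes

moment of inertia has SI base units: kg * m^2
g·cm² reduces to the same SI base units, so it is a valid unit for moment of inertia.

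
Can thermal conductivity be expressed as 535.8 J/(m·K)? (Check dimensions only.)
No

thermal conductivity has SI base units: kg * m / (s^3 * K)
J/(m·K) does NOT reduce to kg * m / (s^3 * K); a valid unit for thermal conductivity would be e.g. W/(m·K).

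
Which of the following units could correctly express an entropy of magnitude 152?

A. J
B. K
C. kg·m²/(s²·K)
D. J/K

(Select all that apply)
C, D

entropy has SI base units: kg * m^2 / (s^2 * K)

Checking each option against kg * m^2 / (s^2 * K):
  A. J: ✗ does not match
  B. K: ✗ does not match
  C. kg·m²/(s²·K): ✓ matches
  D. J/K: ✓ matches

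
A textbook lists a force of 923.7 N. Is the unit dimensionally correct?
Yes

force has SI base units: kg * m / s^2
N reduces to the same SI base units, so it is a valid unit for force.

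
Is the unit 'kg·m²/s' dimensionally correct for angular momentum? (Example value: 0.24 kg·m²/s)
Yes

angular momentum has SI base units: kg * m^2 / s
kg·m²/s reduces to the same SI base units, so it is a valid unit for angular momentum.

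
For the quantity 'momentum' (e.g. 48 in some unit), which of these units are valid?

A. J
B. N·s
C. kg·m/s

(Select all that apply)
B, C

momentum has SI base units: kg * m / s

Checking each option against kg * m / s:
  A. J: ✗ does not match
  B. N·s: ✓ matches
  C. kg·m/s: ✓ matches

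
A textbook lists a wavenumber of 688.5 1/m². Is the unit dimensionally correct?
No

wavenumber has SI base units: 1 / m
1/m² does NOT reduce to 1 / m; a valid unit for wavenumber would be e.g. 1/m.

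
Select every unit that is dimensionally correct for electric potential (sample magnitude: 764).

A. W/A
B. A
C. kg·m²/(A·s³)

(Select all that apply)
A, C

electric potential has SI base units: kg * m^2 / (A * s^3)

Checking each option against kg * m^2 / (A * s^3):
  A. W/A: ✓ matches
  B. A: ✗ does not match
  C. kg·m²/(A·s³): ✓ matches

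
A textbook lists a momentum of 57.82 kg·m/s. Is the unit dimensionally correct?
Yes

momentum has SI base units: kg * m / s
kg·m/s reduces to the same SI base units, so it is a valid unit for momentum.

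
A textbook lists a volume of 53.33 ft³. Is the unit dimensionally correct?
Yes

volume has SI base units: m^3
ft³ reduces to the same SI base units, so it is a valid unit for volume.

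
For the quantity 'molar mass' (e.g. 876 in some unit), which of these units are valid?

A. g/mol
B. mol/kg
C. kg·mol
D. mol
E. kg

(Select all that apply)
A

molar mass has SI base units: kg / mol

Checking each option against kg / mol:
  A. g/mol: ✓ matches
  B. mol/kg: ✗ does not match
  C. kg·mol: ✗ does not match
  D. mol: ✗ does not match
  E. kg: ✗ does not match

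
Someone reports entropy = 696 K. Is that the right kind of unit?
No

entropy has SI base units: kg * m^2 / (s^2 * K)
K does NOT reduce to kg * m^2 / (s^2 * K); a valid unit for entropy would be e.g. J/K.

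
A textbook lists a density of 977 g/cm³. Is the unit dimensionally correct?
Yes

density has SI base units: kg / m^3
g/cm³ reduces to the same SI base units, so it is a valid unit for density.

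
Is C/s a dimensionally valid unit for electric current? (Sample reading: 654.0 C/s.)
Yes

electric current has SI base units: A
C/s reduces to the same SI base units, so it is a valid unit for electric current.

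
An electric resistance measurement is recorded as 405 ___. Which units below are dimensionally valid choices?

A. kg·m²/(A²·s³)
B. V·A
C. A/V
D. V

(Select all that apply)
A

electric resistance has SI base units: kg * m^2 / (A^2 * s^3)

Checking each option against kg * m^2 / (A^2 * s^3):
  A. kg·m²/(A²·s³): ✓ matches
  B. V·A: ✗ does not match
  C. A/V: ✗ does not match
  D. V: ✗ does not match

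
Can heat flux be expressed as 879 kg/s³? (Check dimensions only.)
Yes

heat flux has SI base units: kg / s^3
kg/s³ reduces to the same SI base units, so it is a valid unit for heat flux.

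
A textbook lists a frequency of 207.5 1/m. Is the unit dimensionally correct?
No

frequency has SI base units: 1 / s
1/m does NOT reduce to 1 / s; a valid unit for frequency would be e.g. Hz.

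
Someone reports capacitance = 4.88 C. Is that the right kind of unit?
No

capacitance has SI base units: A^2 * s^4 / (kg * m^2)
C does NOT reduce to A^2 * s^4 / (kg * m^2); a valid unit for capacitance would be e.g. F.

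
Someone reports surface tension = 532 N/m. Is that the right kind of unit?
Yes

surface tension has SI base units: kg / s^2
N/m reduces to the same SI base units, so it is a valid unit for surface tension.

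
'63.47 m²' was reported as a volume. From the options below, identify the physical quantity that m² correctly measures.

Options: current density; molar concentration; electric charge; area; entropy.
area

volume should have units dimensionally equivalent to m^3 (e.g. m³).
The given unit 'm²' reduces to m^2. Of the listed options, that is the dimensionality of area.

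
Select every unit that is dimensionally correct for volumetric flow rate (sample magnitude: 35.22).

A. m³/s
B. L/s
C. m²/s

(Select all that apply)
A, B

volumetric flow rate has SI base units: m^3 / s

Checking each option against m^3 / s:
  A. m³/s: ✓ matches
  B. L/s: ✓ matches
  C. m²/s: ✗ does not match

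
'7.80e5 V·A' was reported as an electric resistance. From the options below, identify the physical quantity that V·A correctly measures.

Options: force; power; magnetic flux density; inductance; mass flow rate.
power

electric resistance should have units dimensionally equivalent to kg * m^2 / (A^2 * s^3) (e.g. Ω).
The given unit 'V·A' reduces to kg * m^2 / s^3. Of the listed options, that is the dimensionality of power.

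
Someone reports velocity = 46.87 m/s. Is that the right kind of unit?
Yes

velocity has SI base units: m / s
m/s reduces to the same SI base units, so it is a valid unit for velocity.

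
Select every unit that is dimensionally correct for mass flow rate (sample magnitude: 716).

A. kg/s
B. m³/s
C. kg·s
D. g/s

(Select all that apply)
A, D

mass flow rate has SI base units: kg / s

Checking each option against kg / s:
  A. kg/s: ✓ matches
  B. m³/s: ✗ does not match
  C. kg·s: ✗ does not match
  D. g/s: ✓ matches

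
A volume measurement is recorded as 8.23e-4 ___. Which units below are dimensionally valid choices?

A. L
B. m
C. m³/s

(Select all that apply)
A

volume has SI base units: m^3

Checking each option against m^3:
  A. L: ✓ matches
  B. m: ✗ does not match
  C. m³/s: ✗ does not match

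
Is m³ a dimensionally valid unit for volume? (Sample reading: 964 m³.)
Yes

volume has SI base units: m^3
m³ reduces to the same SI base units, so it is a valid unit for volume.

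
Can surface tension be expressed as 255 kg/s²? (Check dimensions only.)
Yes

surface tension has SI base units: kg / s^2
kg/s² reduces to the same SI base units, so it is a valid unit for surface tension.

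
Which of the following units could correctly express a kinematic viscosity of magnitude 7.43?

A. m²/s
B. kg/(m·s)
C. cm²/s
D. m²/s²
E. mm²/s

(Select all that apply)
A, C, E

kinematic viscosity has SI base units: m^2 / s

Checking each option against m^2 / s:
  A. m²/s: ✓ matches
  B. kg/(m·s): ✗ does not match
  C. cm²/s: ✓ matches
  D. m²/s²: ✗ does not match
  E. mm²/s: ✓ matches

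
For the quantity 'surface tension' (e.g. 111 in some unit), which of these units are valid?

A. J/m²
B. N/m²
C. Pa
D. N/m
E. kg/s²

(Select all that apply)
A, D, E

surface tension has SI base units: kg / s^2

Checking each option against kg / s^2:
  A. J/m²: ✓ matches
  B. N/m²: ✗ does not match
  C. Pa: ✗ does not match
  D. N/m: ✓ matches
  E. kg/s²: ✓ matches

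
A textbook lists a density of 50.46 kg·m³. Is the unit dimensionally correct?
No

density has SI base units: kg / m^3
kg·m³ does NOT reduce to kg / m^3; a valid unit for density would be e.g. kg/m³.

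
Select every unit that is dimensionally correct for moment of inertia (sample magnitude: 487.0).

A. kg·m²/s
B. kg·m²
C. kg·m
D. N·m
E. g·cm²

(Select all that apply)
B, E

moment of inertia has SI base units: kg * m^2

Checking each option against kg * m^2:
  A. kg·m²/s: ✗ does not match
  B. kg·m²: ✓ matches
  C. kg·m: ✗ does not match
  D. N·m: ✗ does not match
  E. g·cm²: ✓ matches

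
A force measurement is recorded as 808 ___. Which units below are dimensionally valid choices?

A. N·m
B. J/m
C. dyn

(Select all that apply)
B, C

force has SI base units: kg * m / s^2

Checking each option against kg * m / s^2:
  A. N·m: ✗ does not match
  B. J/m: ✓ matches
  C. dyn: ✓ matches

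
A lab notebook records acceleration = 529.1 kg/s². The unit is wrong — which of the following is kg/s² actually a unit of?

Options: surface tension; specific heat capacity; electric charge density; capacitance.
surface tension

acceleration should have units dimensionally equivalent to m / s^2 (e.g. m/s²).
The given unit 'kg/s²' reduces to kg / s^2. Of the listed options, that is the dimensionality of surface tension.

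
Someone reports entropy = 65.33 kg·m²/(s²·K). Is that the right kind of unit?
Yes

entropy has SI base units: kg * m^2 / (s^2 * K)
kg·m²/(s²·K) reduces to the same SI base units, so it is a valid unit for entropy.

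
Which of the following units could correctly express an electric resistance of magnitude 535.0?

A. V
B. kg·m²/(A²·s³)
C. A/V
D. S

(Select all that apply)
B

electric resistance has SI base units: kg * m^2 / (A^2 * s^3)

Checking each option against kg * m^2 / (A^2 * s^3):
  A. V: ✗ does not match
  B. kg·m²/(A²·s³): ✓ matches
  C. A/V: ✗ does not match
  D. S: ✗ does not match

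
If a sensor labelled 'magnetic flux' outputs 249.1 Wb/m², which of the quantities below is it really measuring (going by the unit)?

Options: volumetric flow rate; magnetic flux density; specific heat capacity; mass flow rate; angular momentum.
magnetic flux density

magnetic flux should have units dimensionally equivalent to kg * m^2 / (A * s^2) (e.g. Wb).
The given unit 'Wb/m²' reduces to kg / (A * s^2). Of the listed options, that is the dimensionality of magnetic flux density.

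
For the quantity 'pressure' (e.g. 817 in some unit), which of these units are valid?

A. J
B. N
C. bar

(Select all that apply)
C

pressure has SI base units: kg / (m * s^2)

Checking each option against kg / (m * s^2):
  A. J: ✗ does not match
  B. N: ✗ does not match
  C. bar: ✓ matches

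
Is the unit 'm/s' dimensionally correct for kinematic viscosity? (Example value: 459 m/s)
No

kinematic viscosity has SI base units: m^2 / s
m/s does NOT reduce to m^2 / s; a valid unit for kinematic viscosity would be e.g. m²/s.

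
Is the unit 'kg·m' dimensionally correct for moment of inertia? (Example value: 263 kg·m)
No

moment of inertia has SI base units: kg * m^2
kg·m does NOT reduce to kg * m^2; a valid unit for moment of inertia would be e.g. kg·m².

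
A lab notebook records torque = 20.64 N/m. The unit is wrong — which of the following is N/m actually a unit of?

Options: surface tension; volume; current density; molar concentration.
surface tension

torque should have units dimensionally equivalent to kg * m^2 / s^2 (e.g. N·m).
The given unit 'N/m' reduces to kg / s^2. Of the listed options, that is the dimensionality of surface tension.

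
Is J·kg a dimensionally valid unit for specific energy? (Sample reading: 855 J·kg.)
No

specific energy has SI base units: m^2 / s^2
J·kg does NOT reduce to m^2 / s^2; a valid unit for specific energy would be e.g. J/kg.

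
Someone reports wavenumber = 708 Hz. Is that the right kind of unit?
No

wavenumber has SI base units: 1 / m
Hz does NOT reduce to 1 / m; a valid unit for wavenumber would be e.g. 1/m.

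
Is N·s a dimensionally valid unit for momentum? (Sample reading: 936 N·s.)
Yes

momentum has SI base units: kg * m / s
N·s reduces to the same SI base units, so it is a valid unit for momentum.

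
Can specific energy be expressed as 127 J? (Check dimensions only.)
No

specific energy has SI base units: m^2 / s^2
J does NOT reduce to m^2 / s^2; a valid unit for specific energy would be e.g. J/kg.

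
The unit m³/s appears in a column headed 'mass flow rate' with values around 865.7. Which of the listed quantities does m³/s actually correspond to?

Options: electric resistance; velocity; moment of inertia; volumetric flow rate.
volumetric flow rate

mass flow rate should have units dimensionally equivalent to kg / s (e.g. kg/s).
The given unit 'm³/s' reduces to m^3 / s. Of the listed options, that is the dimensionality of volumetric flow rate.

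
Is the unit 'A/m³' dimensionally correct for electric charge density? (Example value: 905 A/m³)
No

electric charge density has SI base units: A * s / m^3
A/m³ does NOT reduce to A * s / m^3; a valid unit for electric charge density would be e.g. C/m³.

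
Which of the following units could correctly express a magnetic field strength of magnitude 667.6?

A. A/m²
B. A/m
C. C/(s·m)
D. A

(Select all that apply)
B, C

magnetic field strength has SI base units: A / m

Checking each option against A / m:
  A. A/m²: ✗ does not match
  B. A/m: ✓ matches
  C. C/(s·m): ✓ matches
  D. A: ✗ does not match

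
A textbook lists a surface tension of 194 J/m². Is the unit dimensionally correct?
Yes

surface tension has SI base units: kg / s^2
J/m² reduces to the same SI base units, so it is a valid unit for surface tension.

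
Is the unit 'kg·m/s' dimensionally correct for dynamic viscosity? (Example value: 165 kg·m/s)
No

dynamic viscosity has SI base units: kg / (m * s)
kg·m/s does NOT reduce to kg / (m * s); a valid unit for dynamic viscosity would be e.g. Pa·s.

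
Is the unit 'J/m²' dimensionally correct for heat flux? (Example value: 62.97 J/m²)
No

heat flux has SI base units: kg / s^3
J/m² does NOT reduce to kg / s^3; a valid unit for heat flux would be e.g. W/m².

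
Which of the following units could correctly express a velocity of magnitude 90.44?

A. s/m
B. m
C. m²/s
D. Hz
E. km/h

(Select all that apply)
E

velocity has SI base units: m / s

Checking each option against m / s:
  A. s/m: ✗ does not match
  B. m: ✗ does not match
  C. m²/s: ✗ does not match
  D. Hz: ✗ does not match
  E. km/h: ✓ matches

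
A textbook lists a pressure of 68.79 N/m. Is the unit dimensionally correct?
No

pressure has SI base units: kg / (m * s^2)
N/m does NOT reduce to kg / (m * s^2); a valid unit for pressure would be e.g. Pa.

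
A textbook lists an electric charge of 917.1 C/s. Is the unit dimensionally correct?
No

electric charge has SI base units: A * s
C/s does NOT reduce to A * s; a valid unit for electric charge would be e.g. C.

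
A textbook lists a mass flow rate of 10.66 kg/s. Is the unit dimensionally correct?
Yes

mass flow rate has SI base units: kg / s
kg/s reduces to the same SI base units, so it is a valid unit for mass flow rate.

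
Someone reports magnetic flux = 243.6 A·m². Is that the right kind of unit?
No

magnetic flux has SI base units: kg * m^2 / (A * s^2)
A·m² does NOT reduce to kg * m^2 / (A * s^2); a valid unit for magnetic flux would be e.g. Wb.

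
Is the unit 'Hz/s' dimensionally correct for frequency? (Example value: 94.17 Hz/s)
No

frequency has SI base units: 1 / s
Hz/s does NOT reduce to 1 / s; a valid unit for frequency would be e.g. Hz.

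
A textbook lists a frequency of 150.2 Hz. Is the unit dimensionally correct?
Yes

frequency has SI base units: 1 / s
Hz reduces to the same SI base units, so it is a valid unit for frequency.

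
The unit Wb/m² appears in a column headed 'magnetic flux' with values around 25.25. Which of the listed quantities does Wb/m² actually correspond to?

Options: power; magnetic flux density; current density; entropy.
magnetic flux density

magnetic flux should have units dimensionally equivalent to kg * m^2 / (A * s^2) (e.g. Wb).
The given unit 'Wb/m²' reduces to kg / (A * s^2). Of the listed options, that is the dimensionality of magnetic flux density.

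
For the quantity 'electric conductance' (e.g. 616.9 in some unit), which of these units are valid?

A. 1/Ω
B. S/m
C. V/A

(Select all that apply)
A

electric conductance has SI base units: A^2 * s^3 / (kg * m^2)

Checking each option against A^2 * s^3 / (kg * m^2):
  A. 1/Ω: ✓ matches
  B. S/m: ✗ does not match
  C. V/A: ✗ does not match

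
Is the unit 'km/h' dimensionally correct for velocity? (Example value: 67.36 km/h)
Yes

velocity has SI base units: m / s
km/h reduces to the same SI base units, so it is a valid unit for velocity.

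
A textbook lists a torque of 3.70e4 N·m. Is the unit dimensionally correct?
Yes

torque has SI base units: kg * m^2 / s^2
N·m reduces to the same SI base units, so it is a valid unit for torque.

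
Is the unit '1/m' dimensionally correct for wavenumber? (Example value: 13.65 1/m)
Yes

wavenumber has SI base units: 1 / m
1/m reduces to the same SI base units, so it is a valid unit for wavenumber.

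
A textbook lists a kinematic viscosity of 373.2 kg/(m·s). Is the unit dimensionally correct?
No

kinematic viscosity has SI base units: m^2 / s
kg/(m·s) does NOT reduce to m^2 / s; a valid unit for kinematic viscosity would be e.g. m²/s.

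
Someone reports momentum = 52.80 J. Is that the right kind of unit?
No

momentum has SI base units: kg * m / s
J does NOT reduce to kg * m / s; a valid unit for momentum would be e.g. kg·m/s.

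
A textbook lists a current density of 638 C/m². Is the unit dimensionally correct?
No

current density has SI base units: A / m^2
C/m² does NOT reduce to A / m^2; a valid unit for current density would be e.g. A/m².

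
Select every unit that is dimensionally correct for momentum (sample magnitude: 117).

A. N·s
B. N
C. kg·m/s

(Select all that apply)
A, C

momentum has SI base units: kg * m / s

Checking each option against kg * m / s:
  A. N·s: ✓ matches
  B. N: ✗ does not match
  C. kg·m/s: ✓ matches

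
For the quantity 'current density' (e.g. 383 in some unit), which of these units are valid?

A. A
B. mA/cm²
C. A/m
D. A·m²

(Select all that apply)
B

current density has SI base units: A / m^2

Checking each option against A / m^2:
  A. A: ✗ does not match
  B. mA/cm²: ✓ matches
  C. A/m: ✗ does not match
  D. A·m²: ✗ does not match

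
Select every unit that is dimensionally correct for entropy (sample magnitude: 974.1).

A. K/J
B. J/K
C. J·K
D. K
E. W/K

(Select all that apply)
B

entropy has SI base units: kg * m^2 / (s^2 * K)

Checking each option against kg * m^2 / (s^2 * K):
  A. K/J: ✗ does not match
  B. J/K: ✓ matches
  C. J·K: ✗ does not match
  D. K: ✗ does not match
  E. W/K: ✗ does not match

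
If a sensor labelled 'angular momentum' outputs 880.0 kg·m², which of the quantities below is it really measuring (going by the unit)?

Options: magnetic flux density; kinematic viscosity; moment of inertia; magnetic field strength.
moment of inertia

angular momentum should have units dimensionally equivalent to kg * m^2 / s (e.g. kg·m²/s).
The given unit 'kg·m²' reduces to kg * m^2. Of the listed options, that is the dimensionality of moment of inertia.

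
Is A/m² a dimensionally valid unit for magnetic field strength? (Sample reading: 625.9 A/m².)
No

magnetic field strength has SI base units: A / m
A/m² does NOT reduce to A / m; a valid unit for magnetic field strength would be e.g. A/m.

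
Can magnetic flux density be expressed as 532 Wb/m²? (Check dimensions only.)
Yes

magnetic flux density has SI base units: kg / (A * s^2)
Wb/m² reduces to the same SI base units, so it is a valid unit for magnetic flux density.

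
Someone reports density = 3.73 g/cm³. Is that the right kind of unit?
Yes

density has SI base units: kg / m^3
g/cm³ reduces to the same SI base units, so it is a valid unit for density.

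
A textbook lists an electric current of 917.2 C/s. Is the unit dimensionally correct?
Yes

electric current has SI base units: A
C/s reduces to the same SI base units, so it is a valid unit for electric current.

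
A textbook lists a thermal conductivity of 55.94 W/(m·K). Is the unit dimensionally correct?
Yes

thermal conductivity has SI base units: kg * m / (s^3 * K)
W/(m·K) reduces to the same SI base units, so it is a valid unit for thermal conductivity.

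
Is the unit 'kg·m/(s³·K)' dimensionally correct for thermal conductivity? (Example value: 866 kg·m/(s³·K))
Yes

thermal conductivity has SI base units: kg * m / (s^3 * K)
kg·m/(s³·K) reduces to the same SI base units, so it is a valid unit for thermal conductivity.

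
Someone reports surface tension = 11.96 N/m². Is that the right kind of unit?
No

surface tension has SI base units: kg / s^2
N/m² does NOT reduce to kg / s^2; a valid unit for surface tension would be e.g. N/m.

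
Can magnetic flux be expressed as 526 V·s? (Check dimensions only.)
Yes

magnetic flux has SI base units: kg * m^2 / (A * s^2)
V·s reduces to the same SI base units, so it is a valid unit for magnetic flux.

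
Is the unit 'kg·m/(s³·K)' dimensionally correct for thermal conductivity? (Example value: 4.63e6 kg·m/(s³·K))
Yes

thermal conductivity has SI base units: kg * m / (s^3 * K)
kg·m/(s³·K) reduces to the same SI base units, so it is a valid unit for thermal conductivity.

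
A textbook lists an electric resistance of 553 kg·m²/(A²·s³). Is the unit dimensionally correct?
Yes

electric resistance has SI base units: kg * m^2 / (A^2 * s^3)
kg·m²/(A²·s³) reduces to the same SI base units, so it is a valid unit for electric resistance.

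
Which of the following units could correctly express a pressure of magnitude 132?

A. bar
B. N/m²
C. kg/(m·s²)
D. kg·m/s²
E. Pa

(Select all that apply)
A, B, C, E

pressure has SI base units: kg / (m * s^2)

Checking each option against kg / (m * s^2):
  A. bar: ✓ matches
  B. N/m²: ✓ matches
  C. kg/(m·s²): ✓ matches
  D. kg·m/s²: ✗ does not match
  E. Pa: ✓ matches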